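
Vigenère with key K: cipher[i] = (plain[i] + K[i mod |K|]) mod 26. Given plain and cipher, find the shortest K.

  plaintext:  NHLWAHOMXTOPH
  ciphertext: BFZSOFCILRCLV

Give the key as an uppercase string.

OYOW

  i= 0: B-N = 14 → O
  i= 1: F-H = 24 → Y
  i= 2: Z-L = 14 → O
  i= 3: S-W = 22 → W
  i= 4: O-A = 14 → O
  i= 5: F-H = 24 → Y
  i= 6: C-O = 14 → O
  i= 7: I-M = 22 → W
  i= 8: L-X = 14 → O
  i= 9: R-T = 24 → Y
  i=10: C-O = 14 → O
  i=11: L-P = 22 → W
  i=12: V-H = 14 → O
  shifts repeat with period 4: OYOW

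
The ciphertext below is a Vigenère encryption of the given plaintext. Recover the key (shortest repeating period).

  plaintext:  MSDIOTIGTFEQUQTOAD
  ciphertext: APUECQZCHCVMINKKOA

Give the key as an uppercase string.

  i= 0: A-M = 14 → O
  i= 1: P-S = 23 → X
  i= 2: U-D = 17 → R
  i= 3: E-I = 22 → W
  i= 4: C-O = 14 → O
  i= 5: Q-T = 23 → X
  i= 6: Z-I = 17 → R
  i= 7: C-G = 22 → W
  i= 8: H-T = 14 → O
  i= 9: C-F = 23 → X
  i=10: V-E = 17 → R
  i=11: M-Q = 22 → W
  i=12: I-U = 14 → O
  i=13: N-Q = 23 → X
  i=14: K-T = 17 → R
  i=15: K-O = 22 → W
  i=16: O-A = 14 → O
  i=17: A-D = 23 → X
  shifts repeat with period 4: OXRW

OXRW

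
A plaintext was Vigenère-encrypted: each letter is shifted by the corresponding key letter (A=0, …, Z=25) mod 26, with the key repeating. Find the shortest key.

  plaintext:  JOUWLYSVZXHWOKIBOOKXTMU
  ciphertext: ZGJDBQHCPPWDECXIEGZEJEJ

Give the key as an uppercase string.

  i= 0: Z-J = 16 → Q
  i= 1: G-O = 18 → S
  i= 2: J-U = 15 → P
  i= 3: D-W =  7 → H
  i= 4: B-L = 16 → Q
  i= 5: Q-Y = 18 → S
  i= 6: H-S = 15 → P
  i= 7: C-V =  7 → H
  i= 8: P-Z = 16 → Q
  i= 9: P-X = 18 → S
  i=10: W-H = 15 → P
  i=11: D-W =  7 → H
  i=12: E-O = 16 → Q
  i=13: C-K = 18 → S
  i=14: X-I = 15 → P
  i=15: I-B =  7 → H
  i=16: E-O = 16 → Q
  i=17: G-O = 18 → S
  i=18: Z-K = 15 → P
  i=19: E-X =  7 → H
  i=20: J-T = 16 → Q
  i=21: E-M = 18 → S
  i=22: J-U = 15 → P
  shifts repeat with period 4: QSPH

QSPH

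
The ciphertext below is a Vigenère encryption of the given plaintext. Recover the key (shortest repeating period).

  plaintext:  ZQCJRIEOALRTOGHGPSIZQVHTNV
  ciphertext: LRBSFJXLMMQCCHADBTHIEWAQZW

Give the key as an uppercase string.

MBZJOBTX

  i= 0: L-Z = 12 → M
  i= 1: R-Q =  1 → B
  i= 2: B-C = 25 → Z
  i= 3: S-J =  9 → J
  i= 4: F-R = 14 → O
  i= 5: J-I =  1 → B
  i= 6: X-E = 19 → T
  i= 7: L-O = 23 → X
  i= 8: M-A = 12 → M
  i= 9: M-L =  1 → B
  i=10: Q-R = 25 → Z
  i=11: C-T =  9 → J
  i=12: C-O = 14 → O
  i=13: H-G =  1 → B
  i=14: A-H = 19 → T
  i=15: D-G = 23 → X
  i=16: B-P = 12 → M
  i=17: T-S =  1 → B
  i=18: H-I = 25 → Z
  i=19: I-Z =  9 → J
  i=20: E-Q = 14 → O
  i=21: W-V =  1 → B
  i=22: A-H = 19 → T
  i=23: Q-T = 23 → X
  i=24: Z-N = 12 → M
  i=25: W-V =  1 → B
  shifts repeat with period 8: MBZJOBTX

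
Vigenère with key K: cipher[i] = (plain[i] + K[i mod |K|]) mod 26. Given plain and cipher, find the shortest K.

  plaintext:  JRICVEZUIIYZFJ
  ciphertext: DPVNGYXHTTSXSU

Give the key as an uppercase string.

UYNLL

  i= 0: D-J = 20 → U
  i= 1: P-R = 24 → Y
  i= 2: V-I = 13 → N
  i= 3: N-C = 11 → L
  i= 4: G-V = 11 → L
  i= 5: Y-E = 20 → U
  i= 6: X-Z = 24 → Y
  i= 7: H-U = 13 → N
  i= 8: T-I = 11 → L
  i= 9: T-I = 11 → L
  i=10: S-Y = 20 → U
  i=11: X-Z = 24 → Y
  i=12: S-F = 13 → N
  i=13: U-J = 11 → L
  shifts repeat with period 5: UYNLL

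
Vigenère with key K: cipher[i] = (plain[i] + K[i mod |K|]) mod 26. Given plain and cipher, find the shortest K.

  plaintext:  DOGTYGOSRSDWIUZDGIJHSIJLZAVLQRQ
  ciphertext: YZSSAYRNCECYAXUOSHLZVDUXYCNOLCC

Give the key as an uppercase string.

VLMZCSD

  i= 0: Y-D = 21 → V
  i= 1: Z-O = 11 → L
  i= 2: S-G = 12 → M
  i= 3: S-T = 25 → Z
  i= 4: A-Y =  2 → C
  i= 5: Y-G = 18 → S
  i= 6: R-O =  3 → D
  i= 7: N-S = 21 → V
  i= 8: C-R = 11 → L
  i= 9: E-S = 12 → M
  i=10: C-D = 25 → Z
  i=11: Y-W =  2 → C
  i=12: A-I = 18 → S
  i=13: X-U =  3 → D
  i=14: U-Z = 21 → V
  i=15: O-D = 11 → L
  i=16: S-G = 12 → M
  i=17: H-I = 25 → Z
  i=18: L-J =  2 → C
  i=19: Z-H = 18 → S
  i=20: V-S =  3 → D
  i=21: D-I = 21 → V
  i=22: U-J = 11 → L
  i=23: X-L = 12 → M
  i=24: Y-Z = 25 → Z
  i=25: C-A =  2 → C
  i=26: N-V = 18 → S
  i=27: O-L =  3 → D
  i=28: L-Q = 21 → V
  i=29: C-R = 11 → L
  i=30: C-Q = 12 → M
  shifts repeat with period 7: VLMZCSD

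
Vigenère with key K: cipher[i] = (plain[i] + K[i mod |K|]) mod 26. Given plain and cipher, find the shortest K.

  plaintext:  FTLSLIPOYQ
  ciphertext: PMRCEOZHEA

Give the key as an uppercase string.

  i= 0: P-F = 10 → K
  i= 1: M-T = 19 → T
  i= 2: R-L =  6 → G
  i= 3: C-S = 10 → K
  i= 4: E-L = 19 → T
  i= 5: O-I =  6 → G
  i= 6: Z-P = 10 → K
  i= 7: H-O = 19 → T
  i= 8: E-Y =  6 → G
  i= 9: A-Q = 10 → K
  shifts repeat with period 3: KTG

KTG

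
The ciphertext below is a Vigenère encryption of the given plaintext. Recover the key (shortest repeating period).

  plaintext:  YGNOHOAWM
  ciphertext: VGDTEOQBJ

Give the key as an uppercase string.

XAQF

  i= 0: V-Y = 23 → X
  i= 1: G-G =  0 → A
  i= 2: D-N = 16 → Q
  i= 3: T-O =  5 → F
  i= 4: E-H = 23 → X
  i= 5: O-O =  0 → A
  i= 6: Q-A = 16 → Q
  i= 7: B-W =  5 → F
  i= 8: J-M = 23 → X
  shifts repeat with period 4: XAQF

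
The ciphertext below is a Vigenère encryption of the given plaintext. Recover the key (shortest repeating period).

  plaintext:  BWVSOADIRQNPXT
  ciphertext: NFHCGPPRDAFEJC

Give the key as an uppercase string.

  i= 0: N-B = 12 → M
  i= 1: F-W =  9 → J
  i= 2: H-V = 12 → M
  i= 3: C-S = 10 → K
  i= 4: G-O = 18 → S
  i= 5: P-A = 15 → P
  i= 6: P-D = 12 → M
  i= 7: R-I =  9 → J
  i= 8: D-R = 12 → M
  i= 9: A-Q = 10 → K
  i=10: F-N = 18 → S
  i=11: E-P = 15 → P
  i=12: J-X = 12 → M
  i=13: C-T =  9 → J
  shifts repeat with period 6: MJMKSP

MJMKSP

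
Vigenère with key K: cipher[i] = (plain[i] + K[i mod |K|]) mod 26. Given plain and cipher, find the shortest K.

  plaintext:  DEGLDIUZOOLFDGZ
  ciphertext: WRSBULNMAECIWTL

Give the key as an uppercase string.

  i= 0: W-D = 19 → T
  i= 1: R-E = 13 → N
  i= 2: S-G = 12 → M
  i= 3: B-L = 16 → Q
  i= 4: U-D = 17 → R
  i= 5: L-I =  3 → D
  i= 6: N-U = 19 → T
  i= 7: M-Z = 13 → N
  i= 8: A-O = 12 → M
  i= 9: E-O = 16 → Q
  i=10: C-L = 17 → R
  i=11: I-F =  3 → D
  i=12: W-D = 19 → T
  i=13: T-G = 13 → N
  i=14: L-Z = 12 → M
  shifts repeat with period 6: TNMQRD

TNMQRD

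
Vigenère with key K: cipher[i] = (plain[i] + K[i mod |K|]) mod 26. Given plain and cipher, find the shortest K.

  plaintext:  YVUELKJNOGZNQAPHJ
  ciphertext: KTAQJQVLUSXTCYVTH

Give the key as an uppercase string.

MYG

  i= 0: K-Y = 12 → M
  i= 1: T-V = 24 → Y
  i= 2: A-U =  6 → G
  i= 3: Q-E = 12 → M
  i= 4: J-L = 24 → Y
  i= 5: Q-K =  6 → G
  i= 6: V-J = 12 → M
  i= 7: L-N = 24 → Y
  i= 8: U-O =  6 → G
  i= 9: S-G = 12 → M
  i=10: X-Z = 24 → Y
  i=11: T-N =  6 → G
  i=12: C-Q = 12 → M
  i=13: Y-A = 24 → Y
  i=14: V-P =  6 → G
  i=15: T-H = 12 → M
  i=16: H-J = 24 → Y
  shifts repeat with period 3: MYG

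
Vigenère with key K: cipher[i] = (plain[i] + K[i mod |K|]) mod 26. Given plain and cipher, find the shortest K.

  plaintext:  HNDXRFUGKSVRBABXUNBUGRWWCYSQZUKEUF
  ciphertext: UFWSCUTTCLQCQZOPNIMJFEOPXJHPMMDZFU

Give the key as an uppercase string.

  i= 0: U-H = 13 → N
  i= 1: F-N = 18 → S
  i= 2: W-D = 19 → T
  i= 3: S-X = 21 → V
  i= 4: C-R = 11 → L
  i= 5: U-F = 15 → P
  i= 6: T-U = 25 → Z
  i= 7: T-G = 13 → N
  i= 8: C-K = 18 → S
  i= 9: L-S = 19 → T
  i=10: Q-V = 21 → V
  i=11: C-R = 11 → L
  i=12: Q-B = 15 → P
  i=13: Z-A = 25 → Z
  i=14: O-B = 13 → N
  i=15: P-X = 18 → S
  i=16: N-U = 19 → T
  i=17: I-N = 21 → V
  i=18: M-B = 11 → L
  i=19: J-U = 15 → P
  i=20: F-G = 25 → Z
  i=21: E-R = 13 → N
  i=22: O-W = 18 → S
  i=23: P-W = 19 → T
  i=24: X-C = 21 → V
  i=25: J-Y = 11 → L
  i=26: H-S = 15 → P
  i=27: P-Q = 25 → Z
  i=28: M-Z = 13 → N
  i=29: M-U = 18 → S
  i=30: D-K = 19 → T
  i=31: Z-E = 21 → V
  i=32: F-U = 11 → L
  i=33: U-F = 15 → P
  shifts repeat with period 7: NSTVLPZ

NSTVLPZ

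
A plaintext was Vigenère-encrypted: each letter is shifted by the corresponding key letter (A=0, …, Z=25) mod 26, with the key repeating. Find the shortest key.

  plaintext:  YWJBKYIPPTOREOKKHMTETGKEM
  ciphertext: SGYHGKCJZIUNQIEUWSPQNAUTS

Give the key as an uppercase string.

UKPGWMU

  i= 0: S-Y = 20 → U
  i= 1: G-W = 10 → K
  i= 2: Y-J = 15 → P
  i= 3: H-B =  6 → G
  i= 4: G-K = 22 → W
  i= 5: K-Y = 12 → M
  i= 6: C-I = 20 → U
  i= 7: J-P = 20 → U
  i= 8: Z-P = 10 → K
  i= 9: I-T = 15 → P
  i=10: U-O =  6 → G
  i=11: N-R = 22 → W
  i=12: Q-E = 12 → M
  i=13: I-O = 20 → U
  i=14: E-K = 20 → U
  i=15: U-K = 10 → K
  i=16: W-H = 15 → P
  i=17: S-M =  6 → G
  i=18: P-T = 22 → W
  i=19: Q-E = 12 → M
  i=20: N-T = 20 → U
  i=21: A-G = 20 → U
  i=22: U-K = 10 → K
  i=23: T-E = 15 → P
  i=24: S-M =  6 → G
  shifts repeat with period 7: UKPGWMU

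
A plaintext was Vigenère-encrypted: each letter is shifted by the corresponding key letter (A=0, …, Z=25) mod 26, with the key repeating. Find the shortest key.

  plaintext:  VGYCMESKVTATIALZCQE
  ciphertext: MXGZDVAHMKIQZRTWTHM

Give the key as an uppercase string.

RRIX

  i= 0: M-V = 17 → R
  i= 1: X-G = 17 → R
  i= 2: G-Y =  8 → I
  i= 3: Z-C = 23 → X
  i= 4: D-M = 17 → R
  i= 5: V-E = 17 → R
  i= 6: A-S =  8 → I
  i= 7: H-K = 23 → X
  i= 8: M-V = 17 → R
  i= 9: K-T = 17 → R
  i=10: I-A =  8 → I
  i=11: Q-T = 23 → X
  i=12: Z-I = 17 → R
  i=13: R-A = 17 → R
  i=14: T-L =  8 → I
  i=15: W-Z = 23 → X
  i=16: T-C = 17 → R
  i=17: H-Q = 17 → R
  i=18: M-E =  8 → I
  shifts repeat with period 4: RRIX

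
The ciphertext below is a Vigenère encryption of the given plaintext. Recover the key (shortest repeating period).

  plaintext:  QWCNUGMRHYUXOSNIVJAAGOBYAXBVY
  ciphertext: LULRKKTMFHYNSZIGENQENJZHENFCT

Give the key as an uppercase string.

VYJEQEH

  i= 0: L-Q = 21 → V
  i= 1: U-W = 24 → Y
  i= 2: L-C =  9 → J
  i= 3: R-N =  4 → E
  i= 4: K-U = 16 → Q
  i= 5: K-G =  4 → E
  i= 6: T-M =  7 → H
  i= 7: M-R = 21 → V
  i= 8: F-H = 24 → Y
  i= 9: H-Y =  9 → J
  i=10: Y-U =  4 → E
  i=11: N-X = 16 → Q
  i=12: S-O =  4 → E
  i=13: Z-S =  7 → H
  i=14: I-N = 21 → V
  i=15: G-I = 24 → Y
  i=16: E-V =  9 → J
  i=17: N-J =  4 → E
  i=18: Q-A = 16 → Q
  i=19: E-A =  4 → E
  i=20: N-G =  7 → H
  i=21: J-O = 21 → V
  i=22: Z-B = 24 → Y
  i=23: H-Y =  9 → J
  i=24: E-A =  4 → E
  i=25: N-X = 16 → Q
  i=26: F-B =  4 → E
  i=27: C-V =  7 → H
  i=28: T-Y = 21 → V
  shifts repeat with period 7: VYJEQEH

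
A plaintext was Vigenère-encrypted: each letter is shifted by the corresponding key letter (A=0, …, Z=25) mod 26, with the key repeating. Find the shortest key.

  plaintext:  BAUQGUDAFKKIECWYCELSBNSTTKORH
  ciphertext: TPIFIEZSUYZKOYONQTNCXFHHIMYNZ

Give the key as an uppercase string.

SPOPCKW

  i= 0: T-B = 18 → S
  i= 1: P-A = 15 → P
  i= 2: I-U = 14 → O
  i= 3: F-Q = 15 → P
  i= 4: I-G =  2 → C
  i= 5: E-U = 10 → K
  i= 6: Z-D = 22 → W
  i= 7: S-A = 18 → S
  i= 8: U-F = 15 → P
  i= 9: Y-K = 14 → O
  i=10: Z-K = 15 → P
  i=11: K-I =  2 → C
  i=12: O-E = 10 → K
  i=13: Y-C = 22 → W
  i=14: O-W = 18 → S
  i=15: N-Y = 15 → P
  i=16: Q-C = 14 → O
  i=17: T-E = 15 → P
  i=18: N-L =  2 → C
  i=19: C-S = 10 → K
  i=20: X-B = 22 → W
  i=21: F-N = 18 → S
  i=22: H-S = 15 → P
  i=23: H-T = 14 → O
  i=24: I-T = 15 → P
  i=25: M-K =  2 → C
  i=26: Y-O = 10 → K
  i=27: N-R = 22 → W
  i=28: Z-H = 18 → S
  shifts repeat with period 7: SPOPCKW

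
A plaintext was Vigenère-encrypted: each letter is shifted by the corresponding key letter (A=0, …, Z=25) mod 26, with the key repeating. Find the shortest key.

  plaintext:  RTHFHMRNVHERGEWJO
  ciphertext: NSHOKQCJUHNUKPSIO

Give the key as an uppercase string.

  i= 0: N-R = 22 → W
  i= 1: S-T = 25 → Z
  i= 2: H-H =  0 → A
  i= 3: O-F =  9 → J
  i= 4: K-H =  3 → D
  i= 5: Q-M =  4 → E
  i= 6: C-R = 11 → L
  i= 7: J-N = 22 → W
  i= 8: U-V = 25 → Z
  i= 9: H-H =  0 → A
  i=10: N-E =  9 → J
  i=11: U-R =  3 → D
  i=12: K-G =  4 → E
  i=13: P-E = 11 → L
  i=14: S-W = 22 → W
  i=15: I-J = 25 → Z
  i=16: O-O =  0 → A
  shifts repeat with period 7: WZAJDEL

WZAJDEL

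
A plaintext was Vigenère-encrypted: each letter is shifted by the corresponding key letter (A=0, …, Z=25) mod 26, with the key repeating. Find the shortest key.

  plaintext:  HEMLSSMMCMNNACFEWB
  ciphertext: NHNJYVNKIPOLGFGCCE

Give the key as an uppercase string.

  i= 0: N-H =  6 → G
  i= 1: H-E =  3 → D
  i= 2: N-M =  1 → B
  i= 3: J-L = 24 → Y
  i= 4: Y-S =  6 → G
  i= 5: V-S =  3 → D
  i= 6: N-M =  1 → B
  i= 7: K-M = 24 → Y
  i= 8: I-C =  6 → G
  i= 9: P-M =  3 → D
  i=10: O-N =  1 → B
  i=11: L-N = 24 → Y
  i=12: G-A =  6 → G
  i=13: F-C =  3 → D
  i=14: G-F =  1 → B
  i=15: C-E = 24 → Y
  i=16: C-W =  6 → G
  i=17: E-B =  3 → D
  shifts repeat with period 4: GDBY

GDBY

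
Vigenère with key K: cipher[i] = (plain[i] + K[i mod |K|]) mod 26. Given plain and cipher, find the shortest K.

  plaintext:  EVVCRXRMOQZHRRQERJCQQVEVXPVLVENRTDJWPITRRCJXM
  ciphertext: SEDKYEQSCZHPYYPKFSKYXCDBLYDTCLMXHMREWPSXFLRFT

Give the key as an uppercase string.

  i= 0: S-E = 14 → O
  i= 1: E-V =  9 → J
  i= 2: D-V =  8 → I
  i= 3: K-C =  8 → I
  i= 4: Y-R =  7 → H
  i= 5: E-X =  7 → H
  i= 6: Q-R = 25 → Z
  i= 7: S-M =  6 → G
  i= 8: C-O = 14 → O
  i= 9: Z-Q =  9 → J
  i=10: H-Z =  8 → I
  i=11: P-H =  8 → I
  i=12: Y-R =  7 → H
  i=13: Y-R =  7 → H
  i=14: P-Q = 25 → Z
  i=15: K-E =  6 → G
  i=16: F-R = 14 → O
  i=17: S-J =  9 → J
  i=18: K-C =  8 → I
  i=19: Y-Q =  8 → I
  i=20: X-Q =  7 → H
  i=21: C-V =  7 → H
  i=22: D-E = 25 → Z
  i=23: B-V =  6 → G
  i=24: L-X = 14 → O
  i=25: Y-P =  9 → J
  i=26: D-V =  8 → I
  i=27: T-L =  8 → I
  i=28: C-V =  7 → H
  i=29: L-E =  7 → H
  i=30: M-N = 25 → Z
  i=31: X-R =  6 → G
  i=32: H-T = 14 → O
  i=33: M-D =  9 → J
  i=34: R-J =  8 → I
  i=35: E-W =  8 → I
  i=36: W-P =  7 → H
  i=37: P-I =  7 → H
  i=38: S-T = 25 → Z
  i=39: X-R =  6 → G
  i=40: F-R = 14 → O
  i=41: L-C =  9 → J
  i=42: R-J =  8 → I
  i=43: F-X =  8 → I
  i=44: T-M =  7 → H
  shifts repeat with period 8: OJIIHHZG

OJIIHHZG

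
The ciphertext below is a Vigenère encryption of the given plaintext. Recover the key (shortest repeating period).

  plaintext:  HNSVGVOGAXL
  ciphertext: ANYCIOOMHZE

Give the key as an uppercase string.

  i= 0: A-H = 19 → T
  i= 1: N-N =  0 → A
  i= 2: Y-S =  6 → G
  i= 3: C-V =  7 → H
  i= 4: I-G =  2 → C
  i= 5: O-V = 19 → T
  i= 6: O-O =  0 → A
  i= 7: M-G =  6 → G
  i= 8: H-A =  7 → H
  i= 9: Z-X =  2 → C
  i=10: E-L = 19 → T
  shifts repeat with period 5: TAGHC

TAGHC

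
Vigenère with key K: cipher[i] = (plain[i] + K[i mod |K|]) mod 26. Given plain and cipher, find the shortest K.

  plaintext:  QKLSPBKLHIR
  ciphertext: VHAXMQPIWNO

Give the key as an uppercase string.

FXP

  i= 0: V-Q =  5 → F
  i= 1: H-K = 23 → X
  i= 2: A-L = 15 → P
  i= 3: X-S =  5 → F
  i= 4: M-P = 23 → X
  i= 5: Q-B = 15 → P
  i= 6: P-K =  5 → F
  i= 7: I-L = 23 → X
  i= 8: W-H = 15 → P
  i= 9: N-I =  5 → F
  i=10: O-R = 23 → X
  shifts repeat with period 3: FXP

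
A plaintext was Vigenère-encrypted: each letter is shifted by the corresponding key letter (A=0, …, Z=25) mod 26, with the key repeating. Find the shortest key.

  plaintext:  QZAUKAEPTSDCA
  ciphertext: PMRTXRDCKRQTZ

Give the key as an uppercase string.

  i= 0: P-Q = 25 → Z
  i= 1: M-Z = 13 → N
  i= 2: R-A = 17 → R
  i= 3: T-U = 25 → Z
  i= 4: X-K = 13 → N
  i= 5: R-A = 17 → R
  i= 6: D-E = 25 → Z
  i= 7: C-P = 13 → N
  i= 8: K-T = 17 → R
  i= 9: R-S = 25 → Z
  i=10: Q-D = 13 → N
  i=11: T-C = 17 → R
  i=12: Z-A = 25 → Z
  shifts repeat with period 3: ZNR

ZNR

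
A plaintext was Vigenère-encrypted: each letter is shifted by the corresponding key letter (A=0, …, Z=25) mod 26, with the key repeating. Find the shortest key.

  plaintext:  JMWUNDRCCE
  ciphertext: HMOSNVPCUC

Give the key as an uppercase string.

YAS

  i= 0: H-J = 24 → Y
  i= 1: M-M =  0 → A
  i= 2: O-W = 18 → S
  i= 3: S-U = 24 → Y
  i= 4: N-N =  0 → A
  i= 5: V-D = 18 → S
  i= 6: P-R = 24 → Y
  i= 7: C-C =  0 → A
  i= 8: U-C = 18 → S
  i= 9: C-E = 24 → Y
  shifts repeat with period 3: YAS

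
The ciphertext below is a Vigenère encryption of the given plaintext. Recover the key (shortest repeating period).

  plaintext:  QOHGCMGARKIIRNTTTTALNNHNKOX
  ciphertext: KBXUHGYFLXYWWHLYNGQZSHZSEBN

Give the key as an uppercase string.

  i= 0: K-Q = 20 → U
  i= 1: B-O = 13 → N
  i= 2: X-H = 16 → Q
  i= 3: U-G = 14 → O
  i= 4: H-C =  5 → F
  i= 5: G-M = 20 → U
  i= 6: Y-G = 18 → S
  i= 7: F-A =  5 → F
  i= 8: L-R = 20 → U
  i= 9: X-K = 13 → N
  i=10: Y-I = 16 → Q
  i=11: W-I = 14 → O
  i=12: W-R =  5 → F
  i=13: H-N = 20 → U
  i=14: L-T = 18 → S
  i=15: Y-T =  5 → F
  i=16: N-T = 20 → U
  i=17: G-T = 13 → N
  i=18: Q-A = 16 → Q
  i=19: Z-L = 14 → O
  i=20: S-N =  5 → F
  i=21: H-N = 20 → U
  i=22: Z-H = 18 → S
  i=23: S-N =  5 → F
  i=24: E-K = 20 → U
  i=25: B-O = 13 → N
  i=26: N-X = 16 → Q
  shifts repeat with period 8: UNQOFUSF

UNQOFUSF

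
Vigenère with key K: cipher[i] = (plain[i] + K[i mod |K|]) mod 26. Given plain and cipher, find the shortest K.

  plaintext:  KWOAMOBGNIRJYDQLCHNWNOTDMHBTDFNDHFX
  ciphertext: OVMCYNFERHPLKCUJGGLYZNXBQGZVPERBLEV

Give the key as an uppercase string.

EZYCMZEY

  i= 0: O-K =  4 → E
  i= 1: V-W = 25 → Z
  i= 2: M-O = 24 → Y
  i= 3: C-A =  2 → C
  i= 4: Y-M = 12 → M
  i= 5: N-O = 25 → Z
  i= 6: F-B =  4 → E
  i= 7: E-G = 24 → Y
  i= 8: R-N =  4 → E
  i= 9: H-I = 25 → Z
  i=10: P-R = 24 → Y
  i=11: L-J =  2 → C
  i=12: K-Y = 12 → M
  i=13: C-D = 25 → Z
  i=14: U-Q =  4 → E
  i=15: J-L = 24 → Y
  i=16: G-C =  4 → E
  i=17: G-H = 25 → Z
  i=18: L-N = 24 → Y
  i=19: Y-W =  2 → C
  i=20: Z-N = 12 → M
  i=21: N-O = 25 → Z
  i=22: X-T =  4 → E
  i=23: B-D = 24 → Y
  i=24: Q-M =  4 → E
  i=25: G-H = 25 → Z
  i=26: Z-B = 24 → Y
  i=27: V-T =  2 → C
  i=28: P-D = 12 → M
  i=29: E-F = 25 → Z
  i=30: R-N =  4 → E
  i=31: B-D = 24 → Y
  i=32: L-H =  4 → E
  i=33: E-F = 25 → Z
  i=34: V-X = 24 → Y
  shifts repeat with period 8: EZYCMZEY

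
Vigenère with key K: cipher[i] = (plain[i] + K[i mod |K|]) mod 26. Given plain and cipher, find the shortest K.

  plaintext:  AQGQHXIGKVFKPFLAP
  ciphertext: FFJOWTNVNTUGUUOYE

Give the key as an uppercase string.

  i= 0: F-A =  5 → F
  i= 1: F-Q = 15 → P
  i= 2: J-G =  3 → D
  i= 3: O-Q = 24 → Y
  i= 4: W-H = 15 → P
  i= 5: T-X = 22 → W
  i= 6: N-I =  5 → F
  i= 7: V-G = 15 → P
  i= 8: N-K =  3 → D
  i= 9: T-V = 24 → Y
  i=10: U-F = 15 → P
  i=11: G-K = 22 → W
  i=12: U-P =  5 → F
  i=13: U-F = 15 → P
  i=14: O-L =  3 → D
  i=15: Y-A = 24 → Y
  i=16: E-P = 15 → P
  shifts repeat with period 6: FPDYPW

FPDYPW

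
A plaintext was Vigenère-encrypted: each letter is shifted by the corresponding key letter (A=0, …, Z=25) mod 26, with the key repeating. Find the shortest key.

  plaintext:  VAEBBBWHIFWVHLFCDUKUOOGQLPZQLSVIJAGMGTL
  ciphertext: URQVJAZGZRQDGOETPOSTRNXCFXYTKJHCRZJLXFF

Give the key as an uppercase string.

  i= 0: U-V = 25 → Z
  i= 1: R-A = 17 → R
  i= 2: Q-E = 12 → M
  i= 3: V-B = 20 → U
  i= 4: J-B =  8 → I
  i= 5: A-B = 25 → Z
  i= 6: Z-W =  3 → D
  i= 7: G-H = 25 → Z
  i= 8: Z-I = 17 → R
  i= 9: R-F = 12 → M
  i=10: Q-W = 20 → U
  i=11: D-V =  8 → I
  i=12: G-H = 25 → Z
  i=13: O-L =  3 → D
  i=14: E-F = 25 → Z
  i=15: T-C = 17 → R
  i=16: P-D = 12 → M
  i=17: O-U = 20 → U
  i=18: S-K =  8 → I
  i=19: T-U = 25 → Z
  i=20: R-O =  3 → D
  i=21: N-O = 25 → Z
  i=22: X-G = 17 → R
  i=23: C-Q = 12 → M
  i=24: F-L = 20 → U
  i=25: X-P =  8 → I
  i=26: Y-Z = 25 → Z
  i=27: T-Q =  3 → D
  i=28: K-L = 25 → Z
  i=29: J-S = 17 → R
  i=30: H-V = 12 → M
  i=31: C-I = 20 → U
  i=32: R-J =  8 → I
  i=33: Z-A = 25 → Z
  i=34: J-G =  3 → D
  i=35: L-M = 25 → Z
  i=36: X-G = 17 → R
  i=37: F-T = 12 → M
  i=38: F-L = 20 → U
  shifts repeat with period 7: ZRMUIZD

ZRMUIZD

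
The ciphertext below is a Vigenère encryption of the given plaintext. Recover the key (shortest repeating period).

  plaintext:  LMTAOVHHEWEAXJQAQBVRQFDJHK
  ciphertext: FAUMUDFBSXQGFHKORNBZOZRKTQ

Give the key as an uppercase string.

UOBMGIY

  i= 0: F-L = 20 → U
  i= 1: A-M = 14 → O
  i= 2: U-T =  1 → B
  i= 3: M-A = 12 → M
  i= 4: U-O =  6 → G
  i= 5: D-V =  8 → I
  i= 6: F-H = 24 → Y
  i= 7: B-H = 20 → U
  i= 8: S-E = 14 → O
  i= 9: X-W =  1 → B
  i=10: Q-E = 12 → M
  i=11: G-A =  6 → G
  i=12: F-X =  8 → I
  i=13: H-J = 24 → Y
  i=14: K-Q = 20 → U
  i=15: O-A = 14 → O
  i=16: R-Q =  1 → B
  i=17: N-B = 12 → M
  i=18: B-V =  6 → G
  i=19: Z-R =  8 → I
  i=20: O-Q = 24 → Y
  i=21: Z-F = 20 → U
  i=22: R-D = 14 → O
  i=23: K-J =  1 → B
  i=24: T-H = 12 → M
  i=25: Q-K =  6 → G
  shifts repeat with period 7: UOBMGIY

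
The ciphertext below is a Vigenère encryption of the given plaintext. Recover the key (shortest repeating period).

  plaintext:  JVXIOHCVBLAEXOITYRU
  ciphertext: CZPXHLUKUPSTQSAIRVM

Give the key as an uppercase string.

  i= 0: C-J = 19 → T
  i= 1: Z-V =  4 → E
  i= 2: P-X = 18 → S
  i= 3: X-I = 15 → P
  i= 4: H-O = 19 → T
  i= 5: L-H =  4 → E
  i= 6: U-C = 18 → S
  i= 7: K-V = 15 → P
  i= 8: U-B = 19 → T
  i= 9: P-L =  4 → E
  i=10: S-A = 18 → S
  i=11: T-E = 15 → P
  i=12: Q-X = 19 → T
  i=13: S-O =  4 → E
  i=14: A-I = 18 → S
  i=15: I-T = 15 → P
  i=16: R-Y = 19 → T
  i=17: V-R =  4 → E
  i=18: M-U = 18 → S
  shifts repeat with period 4: TESP

TESP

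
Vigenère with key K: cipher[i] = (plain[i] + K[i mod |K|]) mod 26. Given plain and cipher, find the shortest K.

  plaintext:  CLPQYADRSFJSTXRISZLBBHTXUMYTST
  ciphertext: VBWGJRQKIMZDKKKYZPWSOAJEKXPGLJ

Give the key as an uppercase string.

TQHQLRN

  i= 0: V-C = 19 → T
  i= 1: B-L = 16 → Q
  i= 2: W-P =  7 → H
  i= 3: G-Q = 16 → Q
  i= 4: J-Y = 11 → L
  i= 5: R-A = 17 → R
  i= 6: Q-D = 13 → N
  i= 7: K-R = 19 → T
  i= 8: I-S = 16 → Q
  i= 9: M-F =  7 → H
  i=10: Z-J = 16 → Q
  i=11: D-S = 11 → L
  i=12: K-T = 17 → R
  i=13: K-X = 13 → N
  i=14: K-R = 19 → T
  i=15: Y-I = 16 → Q
  i=16: Z-S =  7 → H
  i=17: P-Z = 16 → Q
  i=18: W-L = 11 → L
  i=19: S-B = 17 → R
  i=20: O-B = 13 → N
  i=21: A-H = 19 → T
  i=22: J-T = 16 → Q
  i=23: E-X =  7 → H
  i=24: K-U = 16 → Q
  i=25: X-M = 11 → L
  i=26: P-Y = 17 → R
  i=27: G-T = 13 → N
  i=28: L-S = 19 → T
  i=29: J-T = 16 → Q
  shifts repeat with period 7: TQHQLRN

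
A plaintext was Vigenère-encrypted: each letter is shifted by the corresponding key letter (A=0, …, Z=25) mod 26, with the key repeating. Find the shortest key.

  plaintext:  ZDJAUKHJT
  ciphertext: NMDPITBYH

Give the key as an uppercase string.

  i= 0: N-Z = 14 → O
  i= 1: M-D =  9 → J
  i= 2: D-J = 20 → U
  i= 3: P-A = 15 → P
  i= 4: I-U = 14 → O
  i= 5: T-K =  9 → J
  i= 6: B-H = 20 → U
  i= 7: Y-J = 15 → P
  i= 8: H-T = 14 → O
  shifts repeat with period 4: OJUP

OJUP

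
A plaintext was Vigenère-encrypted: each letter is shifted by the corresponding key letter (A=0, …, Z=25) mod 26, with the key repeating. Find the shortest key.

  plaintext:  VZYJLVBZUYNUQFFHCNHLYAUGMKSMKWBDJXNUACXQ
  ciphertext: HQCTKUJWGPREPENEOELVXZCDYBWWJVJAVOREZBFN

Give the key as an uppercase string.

MREKZZIX

  i= 0: H-V = 12 → M
  i= 1: Q-Z = 17 → R
  i= 2: C-Y =  4 → E
  i= 3: T-J = 10 → K
  i= 4: K-L = 25 → Z
  i= 5: U-V = 25 → Z
  i= 6: J-B =  8 → I
  i= 7: W-Z = 23 → X
  i= 8: G-U = 12 → M
  i= 9: P-Y = 17 → R
  i=10: R-N =  4 → E
  i=11: E-U = 10 → K
  i=12: P-Q = 25 → Z
  i=13: E-F = 25 → Z
  i=14: N-F =  8 → I
  i=15: E-H = 23 → X
  i=16: O-C = 12 → M
  i=17: E-N = 17 → R
  i=18: L-H =  4 → E
  i=19: V-L = 10 → K
  i=20: X-Y = 25 → Z
  i=21: Z-A = 25 → Z
  i=22: C-U =  8 → I
  i=23: D-G = 23 → X
  i=24: Y-M = 12 → M
  i=25: B-K = 17 → R
  i=26: W-S =  4 → E
  i=27: W-M = 10 → K
  i=28: J-K = 25 → Z
  i=29: V-W = 25 → Z
  i=30: J-B =  8 → I
  i=31: A-D = 23 → X
  i=32: V-J = 12 → M
  i=33: O-X = 17 → R
  i=34: R-N =  4 → E
  i=35: E-U = 10 → K
  i=36: Z-A = 25 → Z
  i=37: B-C = 25 → Z
  i=38: F-X =  8 → I
  i=39: N-Q = 23 → X
  shifts repeat with period 8: MREKZZIX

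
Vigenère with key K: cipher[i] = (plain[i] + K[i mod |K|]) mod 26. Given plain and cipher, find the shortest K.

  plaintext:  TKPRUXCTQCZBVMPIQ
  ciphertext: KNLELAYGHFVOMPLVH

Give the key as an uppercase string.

RDWN

  i= 0: K-T = 17 → R
  i= 1: N-K =  3 → D
  i= 2: L-P = 22 → W
  i= 3: E-R = 13 → N
  i= 4: L-U = 17 → R
  i= 5: A-X =  3 → D
  i= 6: Y-C = 22 → W
  i= 7: G-T = 13 → N
  i= 8: H-Q = 17 → R
  i= 9: F-C =  3 → D
  i=10: V-Z = 22 → W
  i=11: O-B = 13 → N
  i=12: M-V = 17 → R
  i=13: P-M =  3 → D
  i=14: L-P = 22 → W
  i=15: V-I = 13 → N
  i=16: H-Q = 17 → R
  shifts repeat with period 4: RDWN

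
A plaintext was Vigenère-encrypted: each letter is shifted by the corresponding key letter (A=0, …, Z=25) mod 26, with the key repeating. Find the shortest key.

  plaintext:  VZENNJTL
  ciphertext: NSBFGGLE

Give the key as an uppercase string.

STX

  i= 0: N-V = 18 → S
  i= 1: S-Z = 19 → T
  i= 2: B-E = 23 → X
  i= 3: F-N = 18 → S
  i= 4: G-N = 19 → T
  i= 5: G-J = 23 → X
  i= 6: L-T = 18 → S
  i= 7: E-L = 19 → T
  shifts repeat with period 3: STX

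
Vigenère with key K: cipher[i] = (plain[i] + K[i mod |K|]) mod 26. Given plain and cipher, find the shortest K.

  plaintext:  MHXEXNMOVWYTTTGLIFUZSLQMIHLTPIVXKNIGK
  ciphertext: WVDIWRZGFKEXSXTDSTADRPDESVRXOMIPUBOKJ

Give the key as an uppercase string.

KOGEZENS

  i= 0: W-M = 10 → K
  i= 1: V-H = 14 → O
  i= 2: D-X =  6 → G
  i= 3: I-E =  4 → E
  i= 4: W-X = 25 → Z
  i= 5: R-N =  4 → E
  i= 6: Z-M = 13 → N
  i= 7: G-O = 18 → S
  i= 8: F-V = 10 → K
  i= 9: K-W = 14 → O
  i=10: E-Y =  6 → G
  i=11: X-T =  4 → E
  i=12: S-T = 25 → Z
  i=13: X-T =  4 → E
  i=14: T-G = 13 → N
  i=15: D-L = 18 → S
  i=16: S-I = 10 → K
  i=17: T-F = 14 → O
  i=18: A-U =  6 → G
  i=19: D-Z =  4 → E
  i=20: R-S = 25 → Z
  i=21: P-L =  4 → E
  i=22: D-Q = 13 → N
  i=23: E-M = 18 → S
  i=24: S-I = 10 → K
  i=25: V-H = 14 → O
  i=26: R-L =  6 → G
  i=27: X-T =  4 → E
  i=28: O-P = 25 → Z
  i=29: M-I =  4 → E
  i=30: I-V = 13 → N
  i=31: P-X = 18 → S
  i=32: U-K = 10 → K
  i=33: B-N = 14 → O
  i=34: O-I =  6 → G
  i=35: K-G =  4 → E
  i=36: J-K = 25 → Z
  shifts repeat with period 8: KOGEZENS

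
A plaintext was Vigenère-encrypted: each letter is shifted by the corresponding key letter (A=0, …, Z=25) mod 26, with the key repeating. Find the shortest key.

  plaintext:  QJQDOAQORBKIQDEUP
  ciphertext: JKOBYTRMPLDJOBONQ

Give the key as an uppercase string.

TBYYK

  i= 0: J-Q = 19 → T
  i= 1: K-J =  1 → B
  i= 2: O-Q = 24 → Y
  i= 3: B-D = 24 → Y
  i= 4: Y-O = 10 → K
  i= 5: T-A = 19 → T
  i= 6: R-Q =  1 → B
  i= 7: M-O = 24 → Y
  i= 8: P-R = 24 → Y
  i= 9: L-B = 10 → K
  i=10: D-K = 19 → T
  i=11: J-I =  1 → B
  i=12: O-Q = 24 → Y
  i=13: B-D = 24 → Y
  i=14: O-E = 10 → K
  i=15: N-U = 19 → T
  i=16: Q-P =  1 → B
  shifts repeat with period 5: TBYYK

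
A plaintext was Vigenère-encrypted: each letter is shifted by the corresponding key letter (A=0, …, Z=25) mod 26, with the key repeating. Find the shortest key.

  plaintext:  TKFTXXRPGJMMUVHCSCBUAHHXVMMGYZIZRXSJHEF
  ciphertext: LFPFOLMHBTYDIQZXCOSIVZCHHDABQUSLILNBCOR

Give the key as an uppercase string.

  i= 0: L-T = 18 → S
  i= 1: F-K = 21 → V
  i= 2: P-F = 10 → K
  i= 3: F-T = 12 → M
  i= 4: O-X = 17 → R
  i= 5: L-X = 14 → O
  i= 6: M-R = 21 → V
  i= 7: H-P = 18 → S
  i= 8: B-G = 21 → V
  i= 9: T-J = 10 → K
  i=10: Y-M = 12 → M
  i=11: D-M = 17 → R
  i=12: I-U = 14 → O
  i=13: Q-V = 21 → V
  i=14: Z-H = 18 → S
  i=15: X-C = 21 → V
  i=16: C-S = 10 → K
  i=17: O-C = 12 → M
  i=18: S-B = 17 → R
  i=19: I-U = 14 → O
  i=20: V-A = 21 → V
  i=21: Z-H = 18 → S
  i=22: C-H = 21 → V
  i=23: H-X = 10 → K
  i=24: H-V = 12 → M
  i=25: D-M = 17 → R
  i=26: A-M = 14 → O
  i=27: B-G = 21 → V
  i=28: Q-Y = 18 → S
  i=29: U-Z = 21 → V
  i=30: S-I = 10 → K
  i=31: L-Z = 12 → M
  i=32: I-R = 17 → R
  i=33: L-X = 14 → O
  i=34: N-S = 21 → V
  i=35: B-J = 18 → S
  i=36: C-H = 21 → V
  i=37: O-E = 10 → K
  i=38: R-F = 12 → M
  shifts repeat with period 7: SVKMROV

SVKMROV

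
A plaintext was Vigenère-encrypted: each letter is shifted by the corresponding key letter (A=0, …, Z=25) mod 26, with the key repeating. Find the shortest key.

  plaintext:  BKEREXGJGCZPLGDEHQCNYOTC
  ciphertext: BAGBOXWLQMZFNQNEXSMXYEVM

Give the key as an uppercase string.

AQCKK

  i= 0: B-B =  0 → A
  i= 1: A-K = 16 → Q
  i= 2: G-E =  2 → C
  i= 3: B-R = 10 → K
  i= 4: O-E = 10 → K
  i= 5: X-X =  0 → A
  i= 6: W-G = 16 → Q
  i= 7: L-J =  2 → C
  i= 8: Q-G = 10 → K
  i= 9: M-C = 10 → K
  i=10: Z-Z =  0 → A
  i=11: F-P = 16 → Q
  i=12: N-L =  2 → C
  i=13: Q-G = 10 → K
  i=14: N-D = 10 → K
  i=15: E-E =  0 → A
  i=16: X-H = 16 → Q
  i=17: S-Q =  2 → C
  i=18: M-C = 10 → K
  i=19: X-N = 10 → K
  i=20: Y-Y =  0 → A
  i=21: E-O = 16 → Q
  i=22: V-T =  2 → C
  i=23: M-C = 10 → K
  shifts repeat with period 5: AQCKK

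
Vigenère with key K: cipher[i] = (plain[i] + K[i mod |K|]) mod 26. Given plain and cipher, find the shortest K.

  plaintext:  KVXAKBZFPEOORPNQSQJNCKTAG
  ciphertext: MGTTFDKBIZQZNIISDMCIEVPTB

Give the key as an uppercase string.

CLWTV

  i= 0: M-K =  2 → C
  i= 1: G-V = 11 → L
  i= 2: T-X = 22 → W
  i= 3: T-A = 19 → T
  i= 4: F-K = 21 → V
  i= 5: D-B =  2 → C
  i= 6: K-Z = 11 → L
  i= 7: B-F = 22 → W
  i= 8: I-P = 19 → T
  i= 9: Z-E = 21 → V
  i=10: Q-O =  2 → C
  i=11: Z-O = 11 → L
  i=12: N-R = 22 → W
  i=13: I-P = 19 → T
  i=14: I-N = 21 → V
  i=15: S-Q =  2 → C
  i=16: D-S = 11 → L
  i=17: M-Q = 22 → W
  i=18: C-J = 19 → T
  i=19: I-N = 21 → V
  i=20: E-C =  2 → C
  i=21: V-K = 11 → L
  i=22: P-T = 22 → W
  i=23: T-A = 19 → T
  i=24: B-G = 21 → V
  shifts repeat with period 5: CLWTV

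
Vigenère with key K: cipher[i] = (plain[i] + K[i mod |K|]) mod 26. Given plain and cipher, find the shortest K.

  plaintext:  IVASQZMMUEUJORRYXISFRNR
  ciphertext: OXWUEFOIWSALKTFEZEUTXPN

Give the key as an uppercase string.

  i= 0: O-I =  6 → G
  i= 1: X-V =  2 → C
  i= 2: W-A = 22 → W
  i= 3: U-S =  2 → C
  i= 4: E-Q = 14 → O
  i= 5: F-Z =  6 → G
  i= 6: O-M =  2 → C
  i= 7: I-M = 22 → W
  i= 8: W-U =  2 → C
  i= 9: S-E = 14 → O
  i=10: A-U =  6 → G
  i=11: L-J =  2 → C
  i=12: K-O = 22 → W
  i=13: T-R =  2 → C
  i=14: F-R = 14 → O
  i=15: E-Y =  6 → G
  i=16: Z-X =  2 → C
  i=17: E-I = 22 → W
  i=18: U-S =  2 → C
  i=19: T-F = 14 → O
  i=20: X-R =  6 → G
  i=21: P-N =  2 → C
  i=22: N-R = 22 → W
  shifts repeat with period 5: GCWCO

GCWCO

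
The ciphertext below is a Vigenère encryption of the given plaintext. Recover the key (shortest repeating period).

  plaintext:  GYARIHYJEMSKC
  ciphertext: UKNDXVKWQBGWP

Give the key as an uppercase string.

OMNMP

  i= 0: U-G = 14 → O
  i= 1: K-Y = 12 → M
  i= 2: N-A = 13 → N
  i= 3: D-R = 12 → M
  i= 4: X-I = 15 → P
  i= 5: V-H = 14 → O
  i= 6: K-Y = 12 → M
  i= 7: W-J = 13 → N
  i= 8: Q-E = 12 → M
  i= 9: B-M = 15 → P
  i=10: G-S = 14 → O
  i=11: W-K = 12 → M
  i=12: P-C = 13 → N
  shifts repeat with period 5: OMNMP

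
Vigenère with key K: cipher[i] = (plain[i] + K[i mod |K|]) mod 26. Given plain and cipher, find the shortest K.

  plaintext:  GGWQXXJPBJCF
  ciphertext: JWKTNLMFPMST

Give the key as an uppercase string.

DQO

  i= 0: J-G =  3 → D
  i= 1: W-G = 16 → Q
  i= 2: K-W = 14 → O
  i= 3: T-Q =  3 → D
  i= 4: N-X = 16 → Q
  i= 5: L-X = 14 → O
  i= 6: M-J =  3 → D
  i= 7: F-P = 16 → Q
  i= 8: P-B = 14 → O
  i= 9: M-J =  3 → D
  i=10: S-C = 16 → Q
  i=11: T-F = 14 → O
  shifts repeat with period 3: DQO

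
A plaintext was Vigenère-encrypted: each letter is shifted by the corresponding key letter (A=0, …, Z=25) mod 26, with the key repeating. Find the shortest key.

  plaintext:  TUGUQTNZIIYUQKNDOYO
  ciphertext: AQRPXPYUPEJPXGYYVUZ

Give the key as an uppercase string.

  i= 0: A-T =  7 → H
  i= 1: Q-U = 22 → W
  i= 2: R-G = 11 → L
  i= 3: P-U = 21 → V
  i= 4: X-Q =  7 → H
  i= 5: P-T = 22 → W
  i= 6: Y-N = 11 → L
  i= 7: U-Z = 21 → V
  i= 8: P-I =  7 → H
  i= 9: E-I = 22 → W
  i=10: J-Y = 11 → L
  i=11: P-U = 21 → V
  i=12: X-Q =  7 → H
  i=13: G-K = 22 → W
  i=14: Y-N = 11 → L
  i=15: Y-D = 21 → V
  i=16: V-O =  7 → H
  i=17: U-Y = 22 → W
  i=18: Z-O = 11 → L
  shifts repeat with period 4: HWLV

HWLV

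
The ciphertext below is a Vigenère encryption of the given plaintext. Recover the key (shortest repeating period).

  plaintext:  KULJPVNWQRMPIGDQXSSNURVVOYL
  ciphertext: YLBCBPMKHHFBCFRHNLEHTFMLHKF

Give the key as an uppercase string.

ORQTMUZ

  i= 0: Y-K = 14 → O
  i= 1: L-U = 17 → R
  i= 2: B-L = 16 → Q
  i= 3: C-J = 19 → T
  i= 4: B-P = 12 → M
  i= 5: P-V = 20 → U
  i= 6: M-N = 25 → Z
  i= 7: K-W = 14 → O
  i= 8: H-Q = 17 → R
  i= 9: H-R = 16 → Q
  i=10: F-M = 19 → T
  i=11: B-P = 12 → M
  i=12: C-I = 20 → U
  i=13: F-G = 25 → Z
  i=14: R-D = 14 → O
  i=15: H-Q = 17 → R
  i=16: N-X = 16 → Q
  i=17: L-S = 19 → T
  i=18: E-S = 12 → M
  i=19: H-N = 20 → U
  i=20: T-U = 25 → Z
  i=21: F-R = 14 → O
  i=22: M-V = 17 → R
  i=23: L-V = 16 → Q
  i=24: H-O = 19 → T
  i=25: K-Y = 12 → M
  i=26: F-L = 20 → U
  shifts repeat with period 7: ORQTMUZ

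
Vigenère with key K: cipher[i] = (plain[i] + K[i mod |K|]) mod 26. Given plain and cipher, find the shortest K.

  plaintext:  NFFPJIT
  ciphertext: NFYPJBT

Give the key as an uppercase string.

  i= 0: N-N =  0 → A
  i= 1: F-F =  0 → A
  i= 2: Y-F = 19 → T
  i= 3: P-P =  0 → A
  i= 4: J-J =  0 → A
  i= 5: B-I = 19 → T
  i= 6: T-T =  0 → A
  shifts repeat with period 3: AAT

AAT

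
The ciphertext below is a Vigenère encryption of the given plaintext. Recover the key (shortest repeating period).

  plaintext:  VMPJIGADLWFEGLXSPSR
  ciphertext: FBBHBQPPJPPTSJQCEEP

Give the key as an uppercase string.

  i= 0: F-V = 10 → K
  i= 1: B-M = 15 → P
  i= 2: B-P = 12 → M
  i= 3: H-J = 24 → Y
  i= 4: B-I = 19 → T
  i= 5: Q-G = 10 → K
  i= 6: P-A = 15 → P
  i= 7: P-D = 12 → M
  i= 8: J-L = 24 → Y
  i= 9: P-W = 19 → T
  i=10: P-F = 10 → K
  i=11: T-E = 15 → P
  i=12: S-G = 12 → M
  i=13: J-L = 24 → Y
  i=14: Q-X = 19 → T
  i=15: C-S = 10 → K
  i=16: E-P = 15 → P
  i=17: E-S = 12 → M
  i=18: P-R = 24 → Y
  shifts repeat with period 5: KPMYT

KPMYT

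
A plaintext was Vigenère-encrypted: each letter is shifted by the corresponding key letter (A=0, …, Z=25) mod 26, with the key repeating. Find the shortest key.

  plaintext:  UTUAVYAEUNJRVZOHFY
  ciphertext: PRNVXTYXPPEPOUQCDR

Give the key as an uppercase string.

VYTVC

  i= 0: P-U = 21 → V
  i= 1: R-T = 24 → Y
  i= 2: N-U = 19 → T
  i= 3: V-A = 21 → V
  i= 4: X-V =  2 → C
  i= 5: T-Y = 21 → V
  i= 6: Y-A = 24 → Y
  i= 7: X-E = 19 → T
  i= 8: P-U = 21 → V
  i= 9: P-N =  2 → C
  i=10: E-J = 21 → V
  i=11: P-R = 24 → Y
  i=12: O-V = 19 → T
  i=13: U-Z = 21 → V
  i=14: Q-O =  2 → C
  i=15: C-H = 21 → V
  i=16: D-F = 24 → Y
  i=17: R-Y = 19 → T
  shifts repeat with period 5: VYTVC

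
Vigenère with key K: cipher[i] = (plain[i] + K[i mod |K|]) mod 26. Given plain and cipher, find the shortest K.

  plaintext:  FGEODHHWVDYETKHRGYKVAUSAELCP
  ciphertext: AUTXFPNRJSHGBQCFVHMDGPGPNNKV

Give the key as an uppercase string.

  i= 0: A-F = 21 → V
  i= 1: U-G = 14 → O
  i= 2: T-E = 15 → P
  i= 3: X-O =  9 → J
  i= 4: F-D =  2 → C
  i= 5: P-H =  8 → I
  i= 6: N-H =  6 → G
  i= 7: R-W = 21 → V
  i= 8: J-V = 14 → O
  i= 9: S-D = 15 → P
  i=10: H-Y =  9 → J
  i=11: G-E =  2 → C
  i=12: B-T =  8 → I
  i=13: Q-K =  6 → G
  i=14: C-H = 21 → V
  i=15: F-R = 14 → O
  i=16: V-G = 15 → P
  i=17: H-Y =  9 → J
  i=18: M-K =  2 → C
  i=19: D-V =  8 → I
  i=20: G-A =  6 → G
  i=21: P-U = 21 → V
  i=22: G-S = 14 → O
  i=23: P-A = 15 → P
  i=24: N-E =  9 → J
  i=25: N-L =  2 → C
  i=26: K-C =  8 → I
  i=27: V-P =  6 → G
  shifts repeat with period 7: VOPJCIG

VOPJCIG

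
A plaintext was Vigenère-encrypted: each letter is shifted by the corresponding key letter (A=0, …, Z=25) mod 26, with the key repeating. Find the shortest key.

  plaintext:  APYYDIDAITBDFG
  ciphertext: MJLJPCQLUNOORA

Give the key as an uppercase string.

MUNL

  i= 0: M-A = 12 → M
  i= 1: J-P = 20 → U
  i= 2: L-Y = 13 → N
  i= 3: J-Y = 11 → L
  i= 4: P-D = 12 → M
  i= 5: C-I = 20 → U
  i= 6: Q-D = 13 → N
  i= 7: L-A = 11 → L
  i= 8: U-I = 12 → M
  i= 9: N-T = 20 → U
  i=10: O-B = 13 → N
  i=11: O-D = 11 → L
  i=12: R-F = 12 → M
  i=13: A-G = 20 → U
  shifts repeat with period 4: MUNL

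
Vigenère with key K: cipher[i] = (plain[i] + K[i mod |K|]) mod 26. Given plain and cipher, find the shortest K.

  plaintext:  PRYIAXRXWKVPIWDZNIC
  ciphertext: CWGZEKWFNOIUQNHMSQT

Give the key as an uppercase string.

NFIRE

  i= 0: C-P = 13 → N
  i= 1: W-R =  5 → F
  i= 2: G-Y =  8 → I
  i= 3: Z-I = 17 → R
  i= 4: E-A =  4 → E
  i= 5: K-X = 13 → N
  i= 6: W-R =  5 → F
  i= 7: F-X =  8 → I
  i= 8: N-W = 17 → R
  i= 9: O-K =  4 → E
  i=10: I-V = 13 → N
  i=11: U-P =  5 → F
  i=12: Q-I =  8 → I
  i=13: N-W = 17 → R
  i=14: H-D =  4 → E
  i=15: M-Z = 13 → N
  i=16: S-N =  5 → F
  i=17: Q-I =  8 → I
  i=18: T-C = 17 → R
  shifts repeat with period 5: NFIRE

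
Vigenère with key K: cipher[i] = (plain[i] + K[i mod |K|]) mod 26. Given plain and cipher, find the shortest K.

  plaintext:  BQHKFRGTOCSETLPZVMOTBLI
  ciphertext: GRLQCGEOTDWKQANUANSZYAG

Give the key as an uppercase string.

FBEGXPYV

  i= 0: G-B =  5 → F
  i= 1: R-Q =  1 → B
  i= 2: L-H =  4 → E
  i= 3: Q-K =  6 → G
  i= 4: C-F = 23 → X
  i= 5: G-R = 15 → P
  i= 6: E-G = 24 → Y
  i= 7: O-T = 21 → V
  i= 8: T-O =  5 → F
  i= 9: D-C =  1 → B
  i=10: W-S =  4 → E
  i=11: K-E =  6 → G
  i=12: Q-T = 23 → X
  i=13: A-L = 15 → P
  i=14: N-P = 24 → Y
  i=15: U-Z = 21 → V
  i=16: A-V =  5 → F
  i=17: N-M =  1 → B
  i=18: S-O =  4 → E
  i=19: Z-T =  6 → G
  i=20: Y-B = 23 → X
  i=21: A-L = 15 → P
  i=22: G-I = 24 → Y
  shifts repeat with period 8: FBEGXPYV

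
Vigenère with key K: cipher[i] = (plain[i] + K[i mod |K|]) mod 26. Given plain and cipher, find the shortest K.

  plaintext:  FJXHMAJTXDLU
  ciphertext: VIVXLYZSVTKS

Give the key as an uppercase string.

  i= 0: V-F = 16 → Q
  i= 1: I-J = 25 → Z
  i= 2: V-X = 24 → Y
  i= 3: X-H = 16 → Q
  i= 4: L-M = 25 → Z
  i= 5: Y-A = 24 → Y
  i= 6: Z-J = 16 → Q
  i= 7: S-T = 25 → Z
  i= 8: V-X = 24 → Y
  i= 9: T-D = 16 → Q
  i=10: K-L = 25 → Z
  i=11: S-U = 24 → Y
  shifts repeat with period 3: QZY

QZY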